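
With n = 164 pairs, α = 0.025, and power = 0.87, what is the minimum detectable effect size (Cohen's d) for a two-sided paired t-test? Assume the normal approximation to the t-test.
d ≈ 0.26

Minimum detectable effect (paired t-test, normal approximation):
d = (z_{α/2} + z_β) / √n
d = (2.241 + 1.126) / √164
d = 3.368 / 12.806
d ≈ 0.26

By Cohen's convention (0.2 small / 0.5 medium / 0.8 large): small effect.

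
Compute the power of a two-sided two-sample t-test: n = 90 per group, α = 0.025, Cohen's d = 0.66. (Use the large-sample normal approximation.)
Power ≈ 0.99

Power calculation (two-sample t-test, normal approximation):
z_β = d · √(n/2) - z_{α/2}
z_β = 0.66 · √(90/2) - 2.241
z_β = 0.66 · 6.708 - 2.241
z_β = 2.186

Power = Φ(z_β) = Φ(2.186) ≈ 0.986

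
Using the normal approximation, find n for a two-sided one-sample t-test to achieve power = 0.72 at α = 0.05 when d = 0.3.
n = 72

Sample size formula (one-sample t-test, normal approximation):
n = ((z_{α/2} + z_β) / d)²

z_{α/2} = 1.960 (for α = 0.05, two-sided)
z_β = 0.583 (for power = 0.72)
d = 0.3

n = ((1.960 + 0.583) / 0.3)²
n = (8.477)²
n ≈ 71.86
Round up to the next whole number: n = 72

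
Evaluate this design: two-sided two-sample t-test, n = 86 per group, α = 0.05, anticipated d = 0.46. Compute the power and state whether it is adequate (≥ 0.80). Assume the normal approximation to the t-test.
Power ≈ 0.85; the study is adequately powered (power ≥ 0.80)

Power calculation (two-sample t-test, normal approximation):
z_β = d · √(n/2) - z_{α/2}
z_β = 0.46 · √(86/2) - 1.960
z_β = 0.46 · 6.557 - 1.960
z_β = 1.056

Power = Φ(z_β) = Φ(1.056) ≈ 0.855

Effect size d = 0.46 is small by Cohen's convention (0.2/0.5/0.8).

Threshold: power ≥ 0.80 is conventionally adequate.
Power ≈ 0.85 → the study is adequately powered (power ≥ 0.80).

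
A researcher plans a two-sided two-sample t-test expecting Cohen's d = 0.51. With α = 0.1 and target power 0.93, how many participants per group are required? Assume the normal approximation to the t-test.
n = 75 per group

Sample size formula (two-sample t-test, normal approximation):
n = 2 · ((z_{α/2} + z_β) / d)²

z_{α/2} = 1.645 (for α = 0.1, two-sided)
z_β = 1.476 (for power = 0.93)
d = 0.51

n = 2 · ((1.645 + 1.476) / 0.51)²
n = 2 · (6.120)²
n ≈ 74.91
Round up to the next whole number: n = 75 per group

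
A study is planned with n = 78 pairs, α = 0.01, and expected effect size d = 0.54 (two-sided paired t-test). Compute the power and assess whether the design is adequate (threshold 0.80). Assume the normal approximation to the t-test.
Power ≈ 0.99; the study is adequately powered (power ≥ 0.80)

Power calculation (paired t-test, normal approximation):
z_β = d · √n - z_{α/2}
z_β = 0.54 · √78 - 2.576
z_β = 0.54 · 8.832 - 2.576
z_β = 2.193

Power = Φ(z_β) = Φ(2.193) ≈ 0.986

Effect size d = 0.54 is medium by Cohen's convention (0.2/0.5/0.8).

Threshold: power ≥ 0.80 is conventionally adequate.
Power ≈ 0.99 → the study is adequately powered (power ≥ 0.80).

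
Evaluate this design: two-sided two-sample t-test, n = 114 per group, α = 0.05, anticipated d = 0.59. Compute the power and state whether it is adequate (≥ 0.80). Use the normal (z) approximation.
Power ≈ 0.99; the study is adequately powered (power ≥ 0.80)

Power calculation (two-sample t-test, normal approximation):
z_β = d · √(n/2) - z_{α/2}
z_β = 0.59 · √(114/2) - 1.960
z_β = 0.59 · 7.550 - 1.960
z_β = 2.494

Power = Φ(z_β) = Φ(2.494) ≈ 0.994

Effect size d = 0.59 is medium by Cohen's convention (0.2/0.5/0.8).

Threshold: power ≥ 0.80 is conventionally adequate.
Power ≈ 0.99 → the study is adequately powered (power ≥ 0.80).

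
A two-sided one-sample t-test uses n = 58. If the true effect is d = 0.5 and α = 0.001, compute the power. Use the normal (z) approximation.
Power ≈ 0.70

Power calculation (one-sample t-test, normal approximation):
z_β = d · √n - z_{α/2}
z_β = 0.5 · √58 - 3.291
z_β = 0.5 · 7.616 - 3.291
z_β = 0.517

Power = Φ(z_β) = Φ(0.517) ≈ 0.698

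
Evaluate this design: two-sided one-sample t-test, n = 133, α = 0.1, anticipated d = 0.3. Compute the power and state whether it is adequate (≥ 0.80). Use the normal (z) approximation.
Power ≈ 0.97; the study is adequately powered (power ≥ 0.80)

Power calculation (one-sample t-test, normal approximation):
z_β = d · √n - z_{α/2}
z_β = 0.3 · √133 - 1.645
z_β = 0.3 · 11.533 - 1.645
z_β = 1.815

Power = Φ(z_β) = Φ(1.815) ≈ 0.965

Effect size d = 0.3 is small by Cohen's convention (0.2/0.5/0.8).

Threshold: power ≥ 0.80 is conventionally adequate.
Power ≈ 0.97 → the study is adequately powered (power ≥ 0.80).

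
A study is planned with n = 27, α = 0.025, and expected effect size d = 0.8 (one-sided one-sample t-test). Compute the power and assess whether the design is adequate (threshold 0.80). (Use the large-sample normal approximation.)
Power ≈ 0.99; the study is adequately powered (power ≥ 0.80)

Power calculation (one-sample t-test, normal approximation):
z_β = d · √n - z_α
z_β = 0.8 · √27 - 1.960
z_β = 0.8 · 5.196 - 1.960
z_β = 2.197

Power = Φ(z_β) = Φ(2.197) ≈ 0.986

Effect size d = 0.8 is large by Cohen's convention (0.2/0.5/0.8).

Threshold: power ≥ 0.80 is conventionally adequate.
Power ≈ 0.99 → the study is adequately powered (power ≥ 0.80).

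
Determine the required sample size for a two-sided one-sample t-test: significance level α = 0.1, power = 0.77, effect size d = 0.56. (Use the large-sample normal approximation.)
n = 19

Sample size formula (one-sample t-test, normal approximation):
n = ((z_{α/2} + z_β) / d)²

z_{α/2} = 1.645 (for α = 0.1, two-sided)
z_β = 0.739 (for power = 0.77)
d = 0.56

n = ((1.645 + 0.739) / 0.56)²
n = (4.257)²
n ≈ 18.12
Round up to the next whole number: n = 19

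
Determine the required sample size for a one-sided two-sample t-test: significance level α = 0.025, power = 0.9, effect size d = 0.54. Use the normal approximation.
n = 73 per group

Sample size formula (two-sample t-test, normal approximation):
n = 2 · ((z_α + z_β) / d)²

z_α = 1.960 (for α = 0.025, one-sided)
z_β = 1.282 (for power = 0.9)
d = 0.54

n = 2 · ((1.960 + 1.282) / 0.54)²
n = 2 · (6.004)²
n ≈ 72.10
Round up to the next whole number: n = 73 per group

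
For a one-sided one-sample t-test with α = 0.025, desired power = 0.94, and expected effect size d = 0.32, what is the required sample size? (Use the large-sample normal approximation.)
n = 121

Sample size formula (one-sample t-test, normal approximation):
n = ((z_α + z_β) / d)²

z_α = 1.960 (for α = 0.025, one-sided)
z_β = 1.555 (for power = 0.94)
d = 0.32

n = ((1.960 + 1.555) / 0.32)²
n = (10.984)²
n ≈ 120.65
Round up to the next whole number: n = 121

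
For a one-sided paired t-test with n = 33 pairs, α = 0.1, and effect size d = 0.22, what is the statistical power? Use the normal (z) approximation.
Power ≈ 0.49

Power calculation (paired t-test, normal approximation):
z_β = d · √n - z_α
z_β = 0.22 · √33 - 1.282
z_β = 0.22 · 5.745 - 1.282
z_β = -0.018

Power = Φ(z_β) = Φ(-0.018) ≈ 0.493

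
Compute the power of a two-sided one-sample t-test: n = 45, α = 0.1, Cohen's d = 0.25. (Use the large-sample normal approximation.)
Power ≈ 0.51

Power calculation (one-sample t-test, normal approximation):
z_β = d · √n - z_{α/2}
z_β = 0.25 · √45 - 1.645
z_β = 0.25 · 6.708 - 1.645
z_β = 0.032

Power = Φ(z_β) = Φ(0.032) ≈ 0.513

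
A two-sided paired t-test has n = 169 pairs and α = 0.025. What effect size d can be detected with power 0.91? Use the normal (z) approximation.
d ≈ 0.28

Minimum detectable effect (paired t-test, normal approximation):
d = (z_{α/2} + z_β) / √n
d = (2.241 + 1.341) / √169
d = 3.582 / 13.000
d ≈ 0.28

By Cohen's convention (0.2 small / 0.5 medium / 0.8 large): small effect.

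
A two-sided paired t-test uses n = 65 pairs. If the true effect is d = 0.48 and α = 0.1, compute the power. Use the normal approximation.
Power ≈ 0.99

Power calculation (paired t-test, normal approximation):
z_β = d · √n - z_{α/2}
z_β = 0.48 · √65 - 1.645
z_β = 0.48 · 8.062 - 1.645
z_β = 2.225

Power = Φ(z_β) = Φ(2.225) ≈ 0.987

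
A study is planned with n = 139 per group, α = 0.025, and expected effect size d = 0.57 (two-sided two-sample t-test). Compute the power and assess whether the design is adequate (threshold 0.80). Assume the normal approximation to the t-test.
Power ≈ 0.99; the study is adequately powered (power ≥ 0.80)

Power calculation (two-sample t-test, normal approximation):
z_β = d · √(n/2) - z_{α/2}
z_β = 0.57 · √(139/2) - 2.241
z_β = 0.57 · 8.337 - 2.241
z_β = 2.510

Power = Φ(z_β) = Φ(2.510) ≈ 0.994

Effect size d = 0.57 is medium by Cohen's convention (0.2/0.5/0.8).

Threshold: power ≥ 0.80 is conventionally adequate.
Power ≈ 0.99 → the study is adequately powered (power ≥ 0.80).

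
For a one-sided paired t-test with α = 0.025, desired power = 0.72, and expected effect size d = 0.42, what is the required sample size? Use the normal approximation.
n = 37 pairs

Sample size formula (paired t-test, normal approximation):
n = ((z_α + z_β) / d)²

z_α = 1.960 (for α = 0.025, one-sided)
z_β = 0.583 (for power = 0.72)
d = 0.42

n = ((1.960 + 0.583) / 0.42)²
n = (6.055)²
n ≈ 36.66
Round up to the next whole number: n = 37 pairs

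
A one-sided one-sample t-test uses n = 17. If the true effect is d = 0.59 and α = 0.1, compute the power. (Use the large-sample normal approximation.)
Power ≈ 0.88

Power calculation (one-sample t-test, normal approximation):
z_β = d · √n - z_α
z_β = 0.59 · √17 - 1.282
z_β = 0.59 · 4.123 - 1.282
z_β = 1.151

Power = Φ(z_β) = Φ(1.151) ≈ 0.875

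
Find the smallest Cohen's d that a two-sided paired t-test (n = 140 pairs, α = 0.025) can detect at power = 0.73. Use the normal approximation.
d ≈ 0.24

Minimum detectable effect (paired t-test, normal approximation):
d = (z_{α/2} + z_β) / √n
d = (2.241 + 0.613) / √140
d = 2.854 / 11.832
d ≈ 0.24

By Cohen's convention (0.2 small / 0.5 medium / 0.8 large): small effect.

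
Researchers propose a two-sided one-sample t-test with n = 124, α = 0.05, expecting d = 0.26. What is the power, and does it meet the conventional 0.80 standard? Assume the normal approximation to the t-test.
Power ≈ 0.83; the study is adequately powered (power ≥ 0.80)

Power calculation (one-sample t-test, normal approximation):
z_β = d · √n - z_{α/2}
z_β = 0.26 · √124 - 1.960
z_β = 0.26 · 11.136 - 1.960
z_β = 0.935

Power = Φ(z_β) = Φ(0.935) ≈ 0.825

Effect size d = 0.26 is small by Cohen's convention (0.2/0.5/0.8).

Threshold: power ≥ 0.80 is conventionally adequate.
Power ≈ 0.83 → the study is adequately powered (power ≥ 0.80).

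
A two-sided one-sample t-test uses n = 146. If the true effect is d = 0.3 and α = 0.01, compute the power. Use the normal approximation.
Power ≈ 0.85

Power calculation (one-sample t-test, normal approximation):
z_β = d · √n - z_{α/2}
z_β = 0.3 · √146 - 2.576
z_β = 0.3 · 12.083 - 2.576
z_β = 1.049

Power = Φ(z_β) = Φ(1.049) ≈ 0.853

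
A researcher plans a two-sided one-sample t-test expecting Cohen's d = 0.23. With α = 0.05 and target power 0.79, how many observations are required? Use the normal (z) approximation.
n = 145

Sample size formula (one-sample t-test, normal approximation):
n = ((z_{α/2} + z_β) / d)²

z_{α/2} = 1.960 (for α = 0.05, two-sided)
z_β = 0.806 (for power = 0.79)
d = 0.23

n = ((1.960 + 0.806) / 0.23)²
n = (12.026)²
n ≈ 144.62
Round up to the next whole number: n = 145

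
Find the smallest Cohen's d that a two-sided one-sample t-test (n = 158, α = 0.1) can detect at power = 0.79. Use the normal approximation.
d ≈ 0.20

Minimum detectable effect (one-sample t-test, normal approximation):
d = (z_{α/2} + z_β) / √n
d = (1.645 + 0.806) / √158
d = 2.451 / 12.570
d ≈ 0.20

By Cohen's convention (0.2 small / 0.5 medium / 0.8 large): small effect.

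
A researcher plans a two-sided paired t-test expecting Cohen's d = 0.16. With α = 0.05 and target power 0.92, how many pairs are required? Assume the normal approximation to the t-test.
n = 443 pairs

Sample size formula (paired t-test, normal approximation):
n = ((z_{α/2} + z_β) / d)²

z_{α/2} = 1.960 (for α = 0.05, two-sided)
z_β = 1.405 (for power = 0.92)
d = 0.16

n = ((1.960 + 1.405) / 0.16)²
n = (21.031)²
n ≈ 442.30
Round up to the next whole number: n = 443 pairs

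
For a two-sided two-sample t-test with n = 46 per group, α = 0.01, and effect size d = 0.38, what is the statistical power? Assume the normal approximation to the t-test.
Power ≈ 0.23

Power calculation (two-sample t-test, normal approximation):
z_β = d · √(n/2) - z_{α/2}
z_β = 0.38 · √(46/2) - 2.576
z_β = 0.38 · 4.796 - 2.576
z_β = -0.753

Power = Φ(z_β) = Φ(-0.753) ≈ 0.226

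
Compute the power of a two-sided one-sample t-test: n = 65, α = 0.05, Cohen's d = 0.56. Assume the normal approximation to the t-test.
Power ≈ 0.99

Power calculation (one-sample t-test, normal approximation):
z_β = d · √n - z_{α/2}
z_β = 0.56 · √65 - 1.960
z_β = 0.56 · 8.062 - 1.960
z_β = 2.555

Power = Φ(z_β) = Φ(2.555) ≈ 0.995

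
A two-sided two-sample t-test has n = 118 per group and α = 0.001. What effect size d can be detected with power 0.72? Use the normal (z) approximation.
d ≈ 0.50

Minimum detectable effect (two-sample t-test, normal approximation):
d = (z_{α/2} + z_β) / √(n/2)
d = (3.291 + 0.583) / √(118/2)
d = 3.873 / 7.681
d ≈ 0.50

By Cohen's convention (0.2 small / 0.5 medium / 0.8 large): medium effect.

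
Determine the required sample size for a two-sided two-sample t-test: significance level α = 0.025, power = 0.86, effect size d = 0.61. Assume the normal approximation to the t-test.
n = 60 per group

Sample size formula (two-sample t-test, normal approximation):
n = 2 · ((z_{α/2} + z_β) / d)²

z_{α/2} = 2.241 (for α = 0.025, two-sided)
z_β = 1.080 (for power = 0.86)
d = 0.61

n = 2 · ((2.241 + 1.080) / 0.61)²
n = 2 · (5.444)²
n ≈ 59.27
Round up to the next whole number: n = 60 per group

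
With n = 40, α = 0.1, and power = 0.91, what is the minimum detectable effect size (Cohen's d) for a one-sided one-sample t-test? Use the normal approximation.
d ≈ 0.41

Minimum detectable effect (one-sample t-test, normal approximation):
d = (z_α + z_β) / √n
d = (1.282 + 1.341) / √40
d = 2.622 / 6.325
d ≈ 0.41

By Cohen's convention (0.2 small / 0.5 medium / 0.8 large): small effect.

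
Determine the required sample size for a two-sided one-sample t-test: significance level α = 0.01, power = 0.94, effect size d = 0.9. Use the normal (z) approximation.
n = 22

Sample size formula (one-sample t-test, normal approximation):
n = ((z_{α/2} + z_β) / d)²

z_{α/2} = 2.576 (for α = 0.01, two-sided)
z_β = 1.555 (for power = 0.94)
d = 0.9

n = ((2.576 + 1.555) / 0.9)²
n = (4.590)²
n ≈ 21.07
Round up to the next whole number: n = 22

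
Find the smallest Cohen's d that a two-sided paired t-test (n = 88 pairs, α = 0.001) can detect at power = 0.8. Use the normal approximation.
d ≈ 0.44

Minimum detectable effect (paired t-test, normal approximation):
d = (z_{α/2} + z_β) / √n
d = (3.291 + 0.842) / √88
d = 4.132 / 9.381
d ≈ 0.44

By Cohen's convention (0.2 small / 0.5 medium / 0.8 large): small effect.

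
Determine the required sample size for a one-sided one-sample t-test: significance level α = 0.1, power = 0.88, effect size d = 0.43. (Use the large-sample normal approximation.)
n = 33

Sample size formula (one-sample t-test, normal approximation):
n = ((z_α + z_β) / d)²

z_α = 1.282 (for α = 0.1, one-sided)
z_β = 1.175 (for power = 0.88)
d = 0.43

n = ((1.282 + 1.175) / 0.43)²
n = (5.714)²
n ≈ 32.65
Round up to the next whole number: n = 33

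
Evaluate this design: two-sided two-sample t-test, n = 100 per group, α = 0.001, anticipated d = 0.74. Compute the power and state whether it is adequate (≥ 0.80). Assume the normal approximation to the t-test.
Power ≈ 0.97; the study is adequately powered (power ≥ 0.80)

Power calculation (two-sample t-test, normal approximation):
z_β = d · √(n/2) - z_{α/2}
z_β = 0.74 · √(100/2) - 3.291
z_β = 0.74 · 7.071 - 3.291
z_β = 1.942

Power = Φ(z_β) = Φ(1.942) ≈ 0.974

Effect size d = 0.74 is medium by Cohen's convention (0.2/0.5/0.8).

Threshold: power ≥ 0.80 is conventionally adequate.
Power ≈ 0.97 → the study is adequately powered (power ≥ 0.80).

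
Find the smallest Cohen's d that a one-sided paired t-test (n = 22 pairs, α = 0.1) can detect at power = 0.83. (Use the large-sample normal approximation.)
d ≈ 0.48

Minimum detectable effect (paired t-test, normal approximation):
d = (z_α + z_β) / √n
d = (1.282 + 0.954) / √22
d = 2.236 / 4.690
d ≈ 0.48

By Cohen's convention (0.2 small / 0.5 medium / 0.8 large): small effect.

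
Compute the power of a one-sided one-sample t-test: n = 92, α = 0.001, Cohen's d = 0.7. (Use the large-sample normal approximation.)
Power ≈ 1.00

Power calculation (one-sample t-test, normal approximation):
z_β = d · √n - z_α
z_β = 0.7 · √92 - 3.090
z_β = 0.7 · 9.592 - 3.090
z_β = 3.624

Power = Φ(z_β) = Φ(3.624) ≈ 1.000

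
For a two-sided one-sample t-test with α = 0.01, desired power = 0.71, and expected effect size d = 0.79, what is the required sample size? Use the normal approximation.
n = 16

Sample size formula (one-sample t-test, normal approximation):
n = ((z_{α/2} + z_β) / d)²

z_{α/2} = 2.576 (for α = 0.01, two-sided)
z_β = 0.553 (for power = 0.71)
d = 0.79

n = ((2.576 + 0.553) / 0.79)²
n = (3.961)²
n ≈ 15.69
Round up to the next whole number: n = 16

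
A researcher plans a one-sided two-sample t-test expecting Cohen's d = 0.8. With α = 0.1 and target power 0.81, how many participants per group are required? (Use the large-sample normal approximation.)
n = 15 per group

Sample size formula (two-sample t-test, normal approximation):
n = 2 · ((z_α + z_β) / d)²

z_α = 1.282 (for α = 0.1, one-sided)
z_β = 0.878 (for power = 0.81)
d = 0.8

n = 2 · ((1.282 + 0.878) / 0.8)²
n = 2 · (2.700)²
n ≈ 14.58
Round up to the next whole number: n = 15 per group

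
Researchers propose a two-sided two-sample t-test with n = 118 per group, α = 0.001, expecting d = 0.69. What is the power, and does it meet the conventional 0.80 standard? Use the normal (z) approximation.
Power ≈ 0.98; the study is adequately powered (power ≥ 0.80)

Power calculation (two-sample t-test, normal approximation):
z_β = d · √(n/2) - z_{α/2}
z_β = 0.69 · √(118/2) - 3.291
z_β = 0.69 · 7.681 - 3.291
z_β = 2.009

Power = Φ(z_β) = Φ(2.009) ≈ 0.978

Effect size d = 0.69 is medium by Cohen's convention (0.2/0.5/0.8).

Threshold: power ≥ 0.80 is conventionally adequate.
Power ≈ 0.98 → the study is adequately powered (power ≥ 0.80).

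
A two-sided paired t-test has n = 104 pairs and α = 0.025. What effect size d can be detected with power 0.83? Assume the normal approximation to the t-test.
d ≈ 0.31

Minimum detectable effect (paired t-test, normal approximation):
d = (z_{α/2} + z_β) / √n
d = (2.241 + 0.954) / √104
d = 3.196 / 10.198
d ≈ 0.31

By Cohen's convention (0.2 small / 0.5 medium / 0.8 large): small effect.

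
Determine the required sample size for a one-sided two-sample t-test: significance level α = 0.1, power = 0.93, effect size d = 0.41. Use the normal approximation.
n = 91 per group

Sample size formula (two-sample t-test, normal approximation):
n = 2 · ((z_α + z_β) / d)²

z_α = 1.282 (for α = 0.1, one-sided)
z_β = 1.476 (for power = 0.93)
d = 0.41

n = 2 · ((1.282 + 1.476) / 0.41)²
n = 2 · (6.727)²
n ≈ 90.51
Round up to the next whole number: n = 91 per group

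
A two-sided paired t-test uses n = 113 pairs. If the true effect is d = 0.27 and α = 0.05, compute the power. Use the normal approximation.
Power ≈ 0.82

Power calculation (paired t-test, normal approximation):
z_β = d · √n - z_{α/2}
z_β = 0.27 · √113 - 1.960
z_β = 0.27 · 10.630 - 1.960
z_β = 0.910

Power = Φ(z_β) = Φ(0.910) ≈ 0.819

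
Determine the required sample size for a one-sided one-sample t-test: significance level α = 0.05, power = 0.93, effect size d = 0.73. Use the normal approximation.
n = 19

Sample size formula (one-sample t-test, normal approximation):
n = ((z_α + z_β) / d)²

z_α = 1.645 (for α = 0.05, one-sided)
z_β = 1.476 (for power = 0.93)
d = 0.73

n = ((1.645 + 1.476) / 0.73)²
n = (4.275)²
n ≈ 18.28
Round up to the next whole number: n = 19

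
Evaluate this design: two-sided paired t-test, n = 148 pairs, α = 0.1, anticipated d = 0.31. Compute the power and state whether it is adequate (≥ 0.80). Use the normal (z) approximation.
Power ≈ 0.98; the study is adequately powered (power ≥ 0.80)

Power calculation (paired t-test, normal approximation):
z_β = d · √n - z_{α/2}
z_β = 0.31 · √148 - 1.645
z_β = 0.31 · 12.166 - 1.645
z_β = 2.126

Power = Φ(z_β) = Φ(2.126) ≈ 0.983

Effect size d = 0.31 is small by Cohen's convention (0.2/0.5/0.8).

Threshold: power ≥ 0.80 is conventionally adequate.
Power ≈ 0.98 → the study is adequately powered (power ≥ 0.80).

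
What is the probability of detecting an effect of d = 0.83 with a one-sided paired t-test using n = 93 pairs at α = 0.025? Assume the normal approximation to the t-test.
Power ≈ 1.00

Power calculation (paired t-test, normal approximation):
z_β = d · √n - z_α
z_β = 0.83 · √93 - 1.960
z_β = 0.83 · 9.644 - 1.960
z_β = 6.044

Power = Φ(z_β) = Φ(6.044) ≈ 1.000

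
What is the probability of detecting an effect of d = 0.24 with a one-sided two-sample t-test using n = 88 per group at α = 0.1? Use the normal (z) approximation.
Power ≈ 0.62

Power calculation (two-sample t-test, normal approximation):
z_β = d · √(n/2) - z_α
z_β = 0.24 · √(88/2) - 1.282
z_β = 0.24 · 6.633 - 1.282
z_β = 0.310

Power = Φ(z_β) = Φ(0.310) ≈ 0.622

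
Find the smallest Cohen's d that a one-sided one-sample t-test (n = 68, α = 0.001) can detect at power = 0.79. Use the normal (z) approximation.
d ≈ 0.47

Minimum detectable effect (one-sample t-test, normal approximation):
d = (z_α + z_β) / √n
d = (3.090 + 0.806) / √68
d = 3.897 / 8.246
d ≈ 0.47

By Cohen's convention (0.2 small / 0.5 medium / 0.8 large): small effect.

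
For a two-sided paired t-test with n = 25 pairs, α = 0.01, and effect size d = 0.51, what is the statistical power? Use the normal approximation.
Power ≈ 0.49

Power calculation (paired t-test, normal approximation):
z_β = d · √n - z_{α/2}
z_β = 0.51 · √25 - 2.576
z_β = 0.51 · 5.000 - 2.576
z_β = -0.026

Power = Φ(z_β) = Φ(-0.026) ≈ 0.490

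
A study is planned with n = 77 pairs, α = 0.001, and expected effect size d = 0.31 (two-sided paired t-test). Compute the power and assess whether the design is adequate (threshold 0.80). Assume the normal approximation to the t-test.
Power ≈ 0.28; the study is underpowered (power < 0.80)

Power calculation (paired t-test, normal approximation):
z_β = d · √n - z_{α/2}
z_β = 0.31 · √77 - 3.291
z_β = 0.31 · 8.775 - 3.291
z_β = -0.570

Power = Φ(z_β) = Φ(-0.570) ≈ 0.284

Effect size d = 0.31 is small by Cohen's convention (0.2/0.5/0.8).

Threshold: power ≥ 0.80 is conventionally adequate.
Power ≈ 0.28 → the study is underpowered (power < 0.80).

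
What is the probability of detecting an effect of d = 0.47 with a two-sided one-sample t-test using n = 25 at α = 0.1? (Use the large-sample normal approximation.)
Power ≈ 0.76

Power calculation (one-sample t-test, normal approximation):
z_β = d · √n - z_{α/2}
z_β = 0.47 · √25 - 1.645
z_β = 0.47 · 5.000 - 1.645
z_β = 0.705

Power = Φ(z_β) = Φ(0.705) ≈ 0.760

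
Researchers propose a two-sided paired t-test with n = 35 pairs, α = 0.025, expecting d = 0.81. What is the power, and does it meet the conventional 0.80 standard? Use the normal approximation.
Power ≈ 0.99; the study is adequately powered (power ≥ 0.80)

Power calculation (paired t-test, normal approximation):
z_β = d · √n - z_{α/2}
z_β = 0.81 · √35 - 2.241
z_β = 0.81 · 5.916 - 2.241
z_β = 2.551

Power = Φ(z_β) = Φ(2.551) ≈ 0.995

Effect size d = 0.81 is large by Cohen's convention (0.2/0.5/0.8).

Threshold: power ≥ 0.80 is conventionally adequate.
Power ≈ 0.99 → the study is adequately powered (power ≥ 0.80).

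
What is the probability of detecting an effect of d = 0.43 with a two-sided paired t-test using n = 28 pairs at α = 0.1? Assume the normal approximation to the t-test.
Power ≈ 0.74

Power calculation (paired t-test, normal approximation):
z_β = d · √n - z_{α/2}
z_β = 0.43 · √28 - 1.645
z_β = 0.43 · 5.292 - 1.645
z_β = 0.630

Power = Φ(z_β) = Φ(0.630) ≈ 0.736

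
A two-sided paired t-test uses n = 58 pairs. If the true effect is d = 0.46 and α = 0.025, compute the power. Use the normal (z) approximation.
Power ≈ 0.90

Power calculation (paired t-test, normal approximation):
z_β = d · √n - z_{α/2}
z_β = 0.46 · √58 - 2.241
z_β = 0.46 · 7.616 - 2.241
z_β = 1.262

Power = Φ(z_β) = Φ(1.262) ≈ 0.896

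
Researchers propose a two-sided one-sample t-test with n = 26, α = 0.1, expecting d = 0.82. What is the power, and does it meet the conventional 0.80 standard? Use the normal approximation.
Power ≈ 0.99; the study is adequately powered (power ≥ 0.80)

Power calculation (one-sample t-test, normal approximation):
z_β = d · √n - z_{α/2}
z_β = 0.82 · √26 - 1.645
z_β = 0.82 · 5.099 - 1.645
z_β = 2.536

Power = Φ(z_β) = Φ(2.536) ≈ 0.994

Effect size d = 0.82 is large by Cohen's convention (0.2/0.5/0.8).

Threshold: power ≥ 0.80 is conventionally adequate.
Power ≈ 0.99 → the study is adequately powered (power ≥ 0.80).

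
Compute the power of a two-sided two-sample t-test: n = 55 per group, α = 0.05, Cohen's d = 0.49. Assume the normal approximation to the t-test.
Power ≈ 0.73

Power calculation (two-sample t-test, normal approximation):
z_β = d · √(n/2) - z_{α/2}
z_β = 0.49 · √(55/2) - 1.960
z_β = 0.49 · 5.244 - 1.960
z_β = 0.610

Power = Φ(z_β) = Φ(0.610) ≈ 0.729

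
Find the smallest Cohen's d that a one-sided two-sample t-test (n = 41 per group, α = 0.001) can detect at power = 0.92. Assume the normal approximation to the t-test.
d ≈ 0.99

Minimum detectable effect (two-sample t-test, normal approximation):
d = (z_α + z_β) / √(n/2)
d = (3.090 + 1.405) / √(41/2)
d = 4.495 / 4.528
d ≈ 0.99

By Cohen's convention (0.2 small / 0.5 medium / 0.8 large): large effect.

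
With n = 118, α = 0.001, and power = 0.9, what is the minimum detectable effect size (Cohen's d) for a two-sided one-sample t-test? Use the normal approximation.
d ≈ 0.42

Minimum detectable effect (one-sample t-test, normal approximation):
d = (z_{α/2} + z_β) / √n
d = (3.291 + 1.282) / √118
d = 4.572 / 10.863
d ≈ 0.42

By Cohen's convention (0.2 small / 0.5 medium / 0.8 large): small effect.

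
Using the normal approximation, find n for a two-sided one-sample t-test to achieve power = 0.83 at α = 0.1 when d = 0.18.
n = 209

Sample size formula (one-sample t-test, normal approximation):
n = ((z_{α/2} + z_β) / d)²

z_{α/2} = 1.645 (for α = 0.1, two-sided)
z_β = 0.954 (for power = 0.83)
d = 0.18

n = ((1.645 + 0.954) / 0.18)²
n = (14.439)²
n ≈ 208.48
Round up to the next whole number: n = 209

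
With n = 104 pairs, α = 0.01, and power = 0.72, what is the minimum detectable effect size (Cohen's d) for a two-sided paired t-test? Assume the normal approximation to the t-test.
d ≈ 0.31

Minimum detectable effect (paired t-test, normal approximation):
d = (z_{α/2} + z_β) / √n
d = (2.576 + 0.583) / √104
d = 3.159 / 10.198
d ≈ 0.31

By Cohen's convention (0.2 small / 0.5 medium / 0.8 large): small effect.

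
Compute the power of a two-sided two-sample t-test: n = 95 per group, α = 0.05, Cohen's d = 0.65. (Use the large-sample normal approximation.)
Power ≈ 0.99

Power calculation (two-sample t-test, normal approximation):
z_β = d · √(n/2) - z_{α/2}
z_β = 0.65 · √(95/2) - 1.960
z_β = 0.65 · 6.892 - 1.960
z_β = 2.520

Power = Φ(z_β) = Φ(2.520) ≈ 0.994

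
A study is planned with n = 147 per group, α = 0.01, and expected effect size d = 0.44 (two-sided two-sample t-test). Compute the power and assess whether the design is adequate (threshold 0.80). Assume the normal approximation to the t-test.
Power ≈ 0.88; the study is adequately powered (power ≥ 0.80)

Power calculation (two-sample t-test, normal approximation):
z_β = d · √(n/2) - z_{α/2}
z_β = 0.44 · √(147/2) - 2.576
z_β = 0.44 · 8.573 - 2.576
z_β = 1.196

Power = Φ(z_β) = Φ(1.196) ≈ 0.884

Effect size d = 0.44 is small by Cohen's convention (0.2/0.5/0.8).

Threshold: power ≥ 0.80 is conventionally adequate.
Power ≈ 0.88 → the study is adequately powered (power ≥ 0.80).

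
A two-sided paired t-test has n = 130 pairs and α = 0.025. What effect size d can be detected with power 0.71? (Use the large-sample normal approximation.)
d ≈ 0.25

Minimum detectable effect (paired t-test, normal approximation):
d = (z_{α/2} + z_β) / √n
d = (2.241 + 0.553) / √130
d = 2.795 / 11.402
d ≈ 0.25

By Cohen's convention (0.2 small / 0.5 medium / 0.8 large): small effect.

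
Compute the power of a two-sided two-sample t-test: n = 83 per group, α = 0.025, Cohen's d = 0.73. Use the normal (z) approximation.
Power ≈ 0.99

Power calculation (two-sample t-test, normal approximation):
z_β = d · √(n/2) - z_{α/2}
z_β = 0.73 · √(83/2) - 2.241
z_β = 0.73 · 6.442 - 2.241
z_β = 2.461

Power = Φ(z_β) = Φ(2.461) ≈ 0.993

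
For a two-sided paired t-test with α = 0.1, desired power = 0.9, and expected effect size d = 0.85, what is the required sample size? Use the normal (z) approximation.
n = 12 pairs

Sample size formula (paired t-test, normal approximation):
n = ((z_{α/2} + z_β) / d)²

z_{α/2} = 1.645 (for α = 0.1, two-sided)
z_β = 1.282 (for power = 0.9)
d = 0.85

n = ((1.645 + 1.282) / 0.85)²
n = (3.444)²
n ≈ 11.86
Round up to the next whole number: n = 12 pairs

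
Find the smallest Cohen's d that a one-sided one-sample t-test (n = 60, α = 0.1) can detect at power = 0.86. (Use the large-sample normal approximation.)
d ≈ 0.30

Minimum detectable effect (one-sample t-test, normal approximation):
d = (z_α + z_β) / √n
d = (1.282 + 1.080) / √60
d = 2.362 / 7.746
d ≈ 0.30

By Cohen's convention (0.2 small / 0.5 medium / 0.8 large): small effect.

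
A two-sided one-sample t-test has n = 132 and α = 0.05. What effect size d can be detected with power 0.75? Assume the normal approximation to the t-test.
d ≈ 0.23

Minimum detectable effect (one-sample t-test, normal approximation):
d = (z_{α/2} + z_β) / √n
d = (1.960 + 0.674) / √132
d = 2.634 / 11.489
d ≈ 0.23

By Cohen's convention (0.2 small / 0.5 medium / 0.8 large): small effect.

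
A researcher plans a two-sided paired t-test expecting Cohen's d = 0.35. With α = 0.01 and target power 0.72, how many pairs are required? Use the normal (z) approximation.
n = 82 pairs

Sample size formula (paired t-test, normal approximation):
n = ((z_{α/2} + z_β) / d)²

z_{α/2} = 2.576 (for α = 0.01, two-sided)
z_β = 0.583 (for power = 0.72)
d = 0.35

n = ((2.576 + 0.583) / 0.35)²
n = (9.026)²
n ≈ 81.47
Round up to the next whole number: n = 82 pairs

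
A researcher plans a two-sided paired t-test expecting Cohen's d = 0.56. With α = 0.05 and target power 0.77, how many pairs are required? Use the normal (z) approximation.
n = 24 pairs

Sample size formula (paired t-test, normal approximation):
n = ((z_{α/2} + z_β) / d)²

z_{α/2} = 1.960 (for α = 0.05, two-sided)
z_β = 0.739 (for power = 0.77)
d = 0.56

n = ((1.960 + 0.739) / 0.56)²
n = (4.820)²
n ≈ 23.23
Round up to the next whole number: n = 24 pairs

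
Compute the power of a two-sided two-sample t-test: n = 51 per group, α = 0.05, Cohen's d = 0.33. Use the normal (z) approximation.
Power ≈ 0.38

Power calculation (two-sample t-test, normal approximation):
z_β = d · √(n/2) - z_{α/2}
z_β = 0.33 · √(51/2) - 1.960
z_β = 0.33 · 5.050 - 1.960
z_β = -0.294

Power = Φ(z_β) = Φ(-0.294) ≈ 0.385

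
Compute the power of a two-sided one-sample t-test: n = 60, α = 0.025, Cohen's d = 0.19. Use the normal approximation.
Power ≈ 0.22

Power calculation (one-sample t-test, normal approximation):
z_β = d · √n - z_{α/2}
z_β = 0.19 · √60 - 2.241
z_β = 0.19 · 7.746 - 2.241
z_β = -0.770

Power = Φ(z_β) = Φ(-0.770) ≈ 0.221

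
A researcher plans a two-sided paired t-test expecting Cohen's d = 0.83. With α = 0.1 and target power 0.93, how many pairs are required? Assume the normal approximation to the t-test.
n = 15 pairs

Sample size formula (paired t-test, normal approximation):
n = ((z_{α/2} + z_β) / d)²

z_{α/2} = 1.645 (for α = 0.1, two-sided)
z_β = 1.476 (for power = 0.93)
d = 0.83

n = ((1.645 + 1.476) / 0.83)²
n = (3.760)²
n ≈ 14.14
Round up to the next whole number: n = 15 pairs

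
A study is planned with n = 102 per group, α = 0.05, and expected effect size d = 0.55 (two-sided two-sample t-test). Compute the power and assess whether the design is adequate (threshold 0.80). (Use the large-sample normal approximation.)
Power ≈ 0.98; the study is adequately powered (power ≥ 0.80)

Power calculation (two-sample t-test, normal approximation):
z_β = d · √(n/2) - z_{α/2}
z_β = 0.55 · √(102/2) - 1.960
z_β = 0.55 · 7.141 - 1.960
z_β = 1.968

Power = Φ(z_β) = Φ(1.968) ≈ 0.975

Effect size d = 0.55 is medium by Cohen's convention (0.2/0.5/0.8).

Threshold: power ≥ 0.80 is conventionally adequate.
Power ≈ 0.98 → the study is adequately powered (power ≥ 0.80).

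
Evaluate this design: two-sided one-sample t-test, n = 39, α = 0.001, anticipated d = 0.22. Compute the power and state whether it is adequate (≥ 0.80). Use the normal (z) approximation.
Power ≈ 0.03; the study is underpowered (power < 0.80)

Power calculation (one-sample t-test, normal approximation):
z_β = d · √n - z_{α/2}
z_β = 0.22 · √39 - 3.291
z_β = 0.22 · 6.245 - 3.291
z_β = -1.917

Power = Φ(z_β) = Φ(-1.917) ≈ 0.028

Effect size d = 0.22 is small by Cohen's convention (0.2/0.5/0.8).

Threshold: power ≥ 0.80 is conventionally adequate.
Power ≈ 0.03 → the study is underpowered (power < 0.80).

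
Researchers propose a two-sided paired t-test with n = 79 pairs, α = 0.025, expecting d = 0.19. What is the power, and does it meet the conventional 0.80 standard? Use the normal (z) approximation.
Power ≈ 0.29; the study is underpowered (power < 0.80)

Power calculation (paired t-test, normal approximation):
z_β = d · √n - z_{α/2}
z_β = 0.19 · √79 - 2.241
z_β = 0.19 · 8.888 - 2.241
z_β = -0.553

Power = Φ(z_β) = Φ(-0.553) ≈ 0.290

Effect size d = 0.19 is very small by Cohen's convention (0.2/0.5/0.8).

Threshold: power ≥ 0.80 is conventionally adequate.
Power ≈ 0.29 → the study is underpowered (power < 0.80).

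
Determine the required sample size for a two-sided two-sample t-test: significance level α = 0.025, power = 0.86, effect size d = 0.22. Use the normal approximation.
n = 456 per group

Sample size formula (two-sample t-test, normal approximation):
n = 2 · ((z_{α/2} + z_β) / d)²

z_{α/2} = 2.241 (for α = 0.025, two-sided)
z_β = 1.080 (for power = 0.86)
d = 0.22

n = 2 · ((2.241 + 1.080) / 0.22)²
n = 2 · (15.095)²
n ≈ 455.72
Round up to the next whole number: n = 456 per group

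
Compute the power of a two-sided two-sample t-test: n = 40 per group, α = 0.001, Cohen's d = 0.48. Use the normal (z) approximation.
Power ≈ 0.13

Power calculation (two-sample t-test, normal approximation):
z_β = d · √(n/2) - z_{α/2}
z_β = 0.48 · √(40/2) - 3.291
z_β = 0.48 · 4.472 - 3.291
z_β = -1.144

Power = Φ(z_β) = Φ(-1.144) ≈ 0.126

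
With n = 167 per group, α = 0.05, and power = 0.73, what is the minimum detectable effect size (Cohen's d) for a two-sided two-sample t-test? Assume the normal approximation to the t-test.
d ≈ 0.28

Minimum detectable effect (two-sample t-test, normal approximation):
d = (z_{α/2} + z_β) / √(n/2)
d = (1.960 + 0.613) / √(167/2)
d = 2.573 / 9.138
d ≈ 0.28

By Cohen's convention (0.2 small / 0.5 medium / 0.8 large): small effect.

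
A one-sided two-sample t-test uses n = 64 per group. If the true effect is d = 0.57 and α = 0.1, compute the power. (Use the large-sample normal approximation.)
Power ≈ 0.97

Power calculation (two-sample t-test, normal approximation):
z_β = d · √(n/2) - z_α
z_β = 0.57 · √(64/2) - 1.282
z_β = 0.57 · 5.657 - 1.282
z_β = 1.943

Power = Φ(z_β) = Φ(1.943) ≈ 0.974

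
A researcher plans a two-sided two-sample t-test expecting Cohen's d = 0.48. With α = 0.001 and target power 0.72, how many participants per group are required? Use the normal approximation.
n = 131 per group

Sample size formula (two-sample t-test, normal approximation):
n = 2 · ((z_{α/2} + z_β) / d)²

z_{α/2} = 3.291 (for α = 0.001, two-sided)
z_β = 0.583 (for power = 0.72)
d = 0.48

n = 2 · ((3.291 + 0.583) / 0.48)²
n = 2 · (8.071)²
n ≈ 130.28
Round up to the next whole number: n = 131 per group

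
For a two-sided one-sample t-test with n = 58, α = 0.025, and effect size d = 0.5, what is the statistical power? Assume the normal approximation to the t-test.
Power ≈ 0.94

Power calculation (one-sample t-test, normal approximation):
z_β = d · √n - z_{α/2}
z_β = 0.5 · √58 - 2.241
z_β = 0.5 · 7.616 - 2.241
z_β = 1.566

Power = Φ(z_β) = Φ(1.566) ≈ 0.941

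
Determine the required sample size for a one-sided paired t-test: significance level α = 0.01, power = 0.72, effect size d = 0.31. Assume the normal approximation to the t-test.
n = 89 pairs

Sample size formula (paired t-test, normal approximation):
n = ((z_α + z_β) / d)²

z_α = 2.326 (for α = 0.01, one-sided)
z_β = 0.583 (for power = 0.72)
d = 0.31

n = ((2.326 + 0.583) / 0.31)²
n = (9.384)²
n ≈ 88.06
Round up to the next whole number: n = 89 pairs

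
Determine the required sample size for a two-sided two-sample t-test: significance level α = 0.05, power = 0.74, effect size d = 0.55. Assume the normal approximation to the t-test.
n = 45 per group

Sample size formula (two-sample t-test, normal approximation):
n = 2 · ((z_{α/2} + z_β) / d)²

z_{α/2} = 1.960 (for α = 0.05, two-sided)
z_β = 0.643 (for power = 0.74)
d = 0.55

n = 2 · ((1.960 + 0.643) / 0.55)²
n = 2 · (4.733)²
n ≈ 44.80
Round up to the next whole number: n = 45 per group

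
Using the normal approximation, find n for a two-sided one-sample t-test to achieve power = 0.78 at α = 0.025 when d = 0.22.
n = 188

Sample size formula (one-sample t-test, normal approximation):
n = ((z_{α/2} + z_β) / d)²

z_{α/2} = 2.241 (for α = 0.025, two-sided)
z_β = 0.772 (for power = 0.78)
d = 0.22

n = ((2.241 + 0.772) / 0.22)²
n = (13.695)²
n ≈ 187.55
Round up to the next whole number: n = 188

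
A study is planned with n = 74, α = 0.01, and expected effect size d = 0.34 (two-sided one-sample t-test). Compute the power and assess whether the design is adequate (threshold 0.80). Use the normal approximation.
Power ≈ 0.64; the study is underpowered (power < 0.80)

Power calculation (one-sample t-test, normal approximation):
z_β = d · √n - z_{α/2}
z_β = 0.34 · √74 - 2.576
z_β = 0.34 · 8.602 - 2.576
z_β = 0.349

Power = Φ(z_β) = Φ(0.349) ≈ 0.636

Effect size d = 0.34 is small by Cohen's convention (0.2/0.5/0.8).

Threshold: power ≥ 0.80 is conventionally adequate.
Power ≈ 0.64 → the study is underpowered (power < 0.80).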